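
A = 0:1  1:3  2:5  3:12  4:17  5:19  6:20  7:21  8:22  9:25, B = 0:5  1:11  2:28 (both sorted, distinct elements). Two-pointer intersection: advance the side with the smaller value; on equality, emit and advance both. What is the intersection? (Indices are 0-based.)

i=0 j=0: 1<5, i++
i=1 j=0: 3<5, i++
i=2 j=0: 5==5 emit, i++,j++
i=3 j=1: 12>11, j++
i=3 j=2: 12<28, i++
i=4 j=2: 17<28, i++
i=5 j=2: 19<28, i++
i=6 j=2: 20<28, i++
i=7 j=2: 21<28, i++
i=8 j=2: 22<28, i++
i=9 j=2: 25<28, i++

intersection = [5]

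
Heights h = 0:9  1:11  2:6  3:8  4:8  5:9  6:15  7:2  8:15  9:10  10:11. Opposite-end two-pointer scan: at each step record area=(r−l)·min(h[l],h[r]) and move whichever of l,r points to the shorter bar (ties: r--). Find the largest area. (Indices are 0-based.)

[0,10] min(9,11)*10=90 best=90 * → l++
[1,10] min(11,11)*9=99 best=99 * → r--
[1,9] min(11,10)*8=80 best=99 → r--
[1,8] min(11,15)*7=77 best=99 → l++
[2,8] min(6,15)*6=36 best=99 → l++
[3,8] min(8,15)*5=40 best=99 → l++
[4,8] min(8,15)*4=32 best=99 → l++
[5,8] min(9,15)*3=27 best=99 → l++
[6,8] min(15,15)*2=30 best=99 → r--
[6,7] min(15,2)*1=2 best=99 → r--

max area = 99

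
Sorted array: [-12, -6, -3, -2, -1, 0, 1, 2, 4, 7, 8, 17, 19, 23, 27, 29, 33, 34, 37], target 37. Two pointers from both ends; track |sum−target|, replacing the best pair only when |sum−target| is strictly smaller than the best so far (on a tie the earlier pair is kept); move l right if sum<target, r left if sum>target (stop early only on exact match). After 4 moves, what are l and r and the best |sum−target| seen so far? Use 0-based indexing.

l=4, r=18, best |Δ|=2

[0,18] -12+37=25 d=12 * → l++
[1,18] -6+37=31 d=6 * → l++
[2,18] -3+37=34 d=3 * → l++
[3,18] -2+37=35 d=2 * → l++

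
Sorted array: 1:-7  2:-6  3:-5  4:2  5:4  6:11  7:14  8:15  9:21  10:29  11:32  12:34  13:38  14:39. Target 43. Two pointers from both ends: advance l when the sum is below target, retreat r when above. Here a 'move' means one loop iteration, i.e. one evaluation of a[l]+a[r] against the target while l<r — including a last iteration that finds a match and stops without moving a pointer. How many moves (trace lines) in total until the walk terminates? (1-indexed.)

5 moves

l=1 r=14: -7+39=32 <43, l++
l=2 r=14: -6+39=33 <43, l++
l=3 r=14: -5+39=34 <43, l++
l=4 r=14: 2+39=41 <43, l++
l=5 r=14: 4+39=43, found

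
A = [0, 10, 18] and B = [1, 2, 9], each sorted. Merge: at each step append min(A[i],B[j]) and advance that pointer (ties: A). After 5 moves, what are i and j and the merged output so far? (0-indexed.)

i=2, j=3, merged so far=[0, 1, 2, 9, 10]

[i=0,j=0] A[i]=0<=B[j]=1 take 0 → i++
[i=1,j=0] A[i]=10>B[j]=1 take 1 → j++
[i=1,j=1] A[i]=10>B[j]=2 take 2 → j++
[i=1,j=2] A[i]=10>B[j]=9 take 9 → j++
[i=1,j=3] B done, take A[i]=10 → i++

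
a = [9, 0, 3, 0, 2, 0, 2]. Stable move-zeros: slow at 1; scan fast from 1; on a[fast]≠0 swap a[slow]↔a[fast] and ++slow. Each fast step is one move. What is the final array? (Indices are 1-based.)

[9, 3, 2, 2, 0, 0, 0]

(s=1,f=1) a[fast]=9≠0 swap→a[1]=9 → slow++,fast++
(s=2,f=2) a[fast]=0 → fast++
(s=2,f=3) a[fast]=3≠0 swap→a[2]=3 → slow++,fast++
(s=3,f=4) a[fast]=0 → fast++
(s=3,f=5) a[fast]=2≠0 swap→a[3]=2 → slow++,fast++
(s=4,f=6) a[fast]=0 → fast++
(s=4,f=7) a[fast]=2≠0 swap→a[4]=2 → slow++,fast++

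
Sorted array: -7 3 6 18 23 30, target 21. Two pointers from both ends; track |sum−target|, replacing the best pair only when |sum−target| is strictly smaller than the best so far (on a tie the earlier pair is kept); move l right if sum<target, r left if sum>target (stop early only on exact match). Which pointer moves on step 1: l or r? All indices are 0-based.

r

[0,5] -7+30=23 d=2 * → r--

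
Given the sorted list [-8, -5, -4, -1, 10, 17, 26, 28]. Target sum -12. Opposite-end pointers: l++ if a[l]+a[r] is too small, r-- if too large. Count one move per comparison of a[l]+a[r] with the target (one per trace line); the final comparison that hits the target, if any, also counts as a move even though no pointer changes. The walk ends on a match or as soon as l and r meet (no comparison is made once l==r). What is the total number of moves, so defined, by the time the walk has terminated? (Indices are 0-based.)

6 moves

l=0 r=7: -8+28=20 >-12, r--
l=0 r=6: -8+26=18 >-12, r--
l=0 r=5: -8+17=9 >-12, r--
l=0 r=4: -8+10=2 >-12, r--
l=0 r=3: -8+-1=-9 >-12, r--
l=0 r=2: -8+-4=-12, found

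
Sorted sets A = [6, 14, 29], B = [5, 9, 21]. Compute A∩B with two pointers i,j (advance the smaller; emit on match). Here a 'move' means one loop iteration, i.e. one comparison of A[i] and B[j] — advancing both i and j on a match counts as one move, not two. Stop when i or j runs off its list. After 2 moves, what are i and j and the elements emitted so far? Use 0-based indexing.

i=1, j=1, emitted=[]

i=0 j=0: 6>5, j++
i=0 j=1: 6<9, i++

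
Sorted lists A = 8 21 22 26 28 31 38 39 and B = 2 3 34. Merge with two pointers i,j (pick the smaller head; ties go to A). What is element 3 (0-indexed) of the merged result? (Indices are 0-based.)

[i=0,j=0] A[i]=8>B[j]=2 take 2 → j++
[i=0,j=1] A[i]=8>B[j]=3 take 3 → j++
[i=0,j=2] A[i]=8<=B[j]=34 take 8 → i++
[i=1,j=2] A[i]=21<=B[j]=34 take 21 → i++
[i=2,j=2] A[i]=22<=B[j]=34 take 22 → i++
[i=3,j=2] A[i]=26<=B[j]=34 take 26 → i++
[i=4,j=2] A[i]=28<=B[j]=34 take 28 → i++
[i=5,j=2] A[i]=31<=B[j]=34 take 31 → i++
[i=6,j=2] A[i]=38>B[j]=34 take 34 → j++
[i=6,j=3] B done, take A[i]=38 → i++
[i=7,j=3] B done, take A[i]=39 → i++

merged[3] = 21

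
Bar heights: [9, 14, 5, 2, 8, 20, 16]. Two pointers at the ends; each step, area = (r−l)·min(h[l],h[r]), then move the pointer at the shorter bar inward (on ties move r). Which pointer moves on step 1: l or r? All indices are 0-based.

l

l=0 r=6: min(9,16)*6=54 best=54 *, l++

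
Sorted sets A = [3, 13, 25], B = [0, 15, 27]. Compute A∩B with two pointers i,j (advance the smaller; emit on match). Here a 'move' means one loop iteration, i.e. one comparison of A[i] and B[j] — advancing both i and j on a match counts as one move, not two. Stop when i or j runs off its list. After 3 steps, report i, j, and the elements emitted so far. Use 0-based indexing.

i=2, j=1, emitted=[]

i=0 j=0: 3>0, j++
i=0 j=1: 3<15, i++
i=1 j=1: 13<15, i++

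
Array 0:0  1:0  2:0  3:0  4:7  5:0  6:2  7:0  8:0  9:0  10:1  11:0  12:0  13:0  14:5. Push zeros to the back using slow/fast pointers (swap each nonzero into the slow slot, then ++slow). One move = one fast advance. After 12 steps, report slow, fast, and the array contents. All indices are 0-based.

slow=3, fast=12, a=[7, 2, 1, 0, 0, 0, 0, 0, 0, 0, 0, 0, 0, 0, 5]

slow=0 fast=0: a[fast]=0, fast++
slow=0 fast=1: a[fast]=0, fast++
slow=0 fast=2: a[fast]=0, fast++
slow=0 fast=3: a[fast]=0, fast++
slow=0 fast=4: a[fast]=7≠0 swap→a[0]=7, slow++,fast++
slow=1 fast=5: a[fast]=0, fast++
slow=1 fast=6: a[fast]=2≠0 swap→a[1]=2, slow++,fast++
slow=2 fast=7: a[fast]=0, fast++
slow=2 fast=8: a[fast]=0, fast++
slow=2 fast=9: a[fast]=0, fast++
slow=2 fast=10: a[fast]=1≠0 swap→a[2]=1, slow++,fast++
slow=3 fast=11: a[fast]=0, fast++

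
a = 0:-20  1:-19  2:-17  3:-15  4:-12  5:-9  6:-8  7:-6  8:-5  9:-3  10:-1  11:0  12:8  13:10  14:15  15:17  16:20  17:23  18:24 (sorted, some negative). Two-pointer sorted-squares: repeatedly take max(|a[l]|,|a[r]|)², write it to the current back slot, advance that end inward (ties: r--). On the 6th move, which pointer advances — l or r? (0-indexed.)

l=0 r=18: |-20|<=|24| out[18]=576, r--
l=0 r=17: |-20|<=|23| out[17]=529, r--
l=0 r=16: |-20|<=|20| out[16]=400, r--
l=0 r=15: |-20|>|17| out[15]=400, l++
l=1 r=15: |-19|>|17| out[14]=361, l++
l=2 r=15: |-17|<=|17| out[13]=289, r--

r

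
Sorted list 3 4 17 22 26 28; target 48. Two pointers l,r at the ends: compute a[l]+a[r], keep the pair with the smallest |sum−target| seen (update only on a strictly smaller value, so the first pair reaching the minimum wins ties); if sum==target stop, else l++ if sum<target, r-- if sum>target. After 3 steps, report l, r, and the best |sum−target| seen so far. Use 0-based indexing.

l=3, r=5, best |Δ|=3

l=0 r=5: 3+28=31 d=17 *, l++
l=1 r=5: 4+28=32 d=16 *, l++
l=2 r=5: 17+28=45 d=3 *, l++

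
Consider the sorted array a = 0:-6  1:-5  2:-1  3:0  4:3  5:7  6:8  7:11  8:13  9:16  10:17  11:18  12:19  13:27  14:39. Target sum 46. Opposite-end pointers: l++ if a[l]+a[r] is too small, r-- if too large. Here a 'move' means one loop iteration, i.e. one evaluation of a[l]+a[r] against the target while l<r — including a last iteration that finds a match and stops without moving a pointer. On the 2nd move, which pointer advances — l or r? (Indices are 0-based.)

[0,14] -6+39=33 <46 → l++
[1,14] -5+39=34 <46 → l++

l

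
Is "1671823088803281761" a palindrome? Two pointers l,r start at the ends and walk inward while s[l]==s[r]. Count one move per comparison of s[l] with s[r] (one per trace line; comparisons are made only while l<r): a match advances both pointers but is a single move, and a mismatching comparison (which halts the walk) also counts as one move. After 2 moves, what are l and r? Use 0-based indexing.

l=0 r=18: '1'=='1', l++,r--
l=1 r=17: '6'=='6', l++,r--

l=2, r=16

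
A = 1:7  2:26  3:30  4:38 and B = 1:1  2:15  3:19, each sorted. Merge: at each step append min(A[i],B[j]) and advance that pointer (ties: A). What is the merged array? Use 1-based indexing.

[1, 7, 15, 19, 26, 30, 38]

i=1 j=1: A[i]=7>B[j]=1 take 1, j++
i=1 j=2: A[i]=7<=B[j]=15 take 7, i++
i=2 j=2: A[i]=26>B[j]=15 take 15, j++
i=2 j=3: A[i]=26>B[j]=19 take 19, j++
i=2 j=4: B done, take A[i]=26, i++
i=3 j=4: B done, take A[i]=30, i++
i=4 j=4: B done, take A[i]=38, i++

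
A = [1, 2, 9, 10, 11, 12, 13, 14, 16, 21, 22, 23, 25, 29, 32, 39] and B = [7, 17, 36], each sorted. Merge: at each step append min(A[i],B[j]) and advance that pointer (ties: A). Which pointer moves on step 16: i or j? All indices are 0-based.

i

i=0 j=0: A[i]=1<=B[j]=7 take 1, i++
i=1 j=0: A[i]=2<=B[j]=7 take 2, i++
i=2 j=0: A[i]=9>B[j]=7 take 7, j++
i=2 j=1: A[i]=9<=B[j]=17 take 9, i++
i=3 j=1: A[i]=10<=B[j]=17 take 10, i++
i=4 j=1: A[i]=11<=B[j]=17 take 11, i++
i=5 j=1: A[i]=12<=B[j]=17 take 12, i++
i=6 j=1: A[i]=13<=B[j]=17 take 13, i++
i=7 j=1: A[i]=14<=B[j]=17 take 14, i++
i=8 j=1: A[i]=16<=B[j]=17 take 16, i++
i=9 j=1: A[i]=21>B[j]=17 take 17, j++
i=9 j=2: A[i]=21<=B[j]=36 take 21, i++
i=10 j=2: A[i]=22<=B[j]=36 take 22, i++
i=11 j=2: A[i]=23<=B[j]=36 take 23, i++
i=12 j=2: A[i]=25<=B[j]=36 take 25, i++
i=13 j=2: A[i]=29<=B[j]=36 take 29, i++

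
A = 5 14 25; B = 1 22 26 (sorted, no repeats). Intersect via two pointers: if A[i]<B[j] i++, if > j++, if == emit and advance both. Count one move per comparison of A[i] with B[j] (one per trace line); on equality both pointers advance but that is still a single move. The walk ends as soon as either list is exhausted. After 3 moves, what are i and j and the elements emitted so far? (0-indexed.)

i=2, j=1, emitted=[]

[i=0,j=0] 5>1 → j++
[i=0,j=1] 5<22 → i++
[i=1,j=1] 14<22 → i++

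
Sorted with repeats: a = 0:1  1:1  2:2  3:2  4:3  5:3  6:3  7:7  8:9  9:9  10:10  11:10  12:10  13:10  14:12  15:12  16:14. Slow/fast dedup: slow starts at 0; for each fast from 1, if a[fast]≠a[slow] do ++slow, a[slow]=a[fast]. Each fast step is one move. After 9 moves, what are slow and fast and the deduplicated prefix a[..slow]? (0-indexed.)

slow=4, fast=10, prefix=[1, 2, 3, 7, 9]

(s=0,f=1) a[fast]=1=a[slow] dup → fast++
(s=0,f=2) a[fast]=2≠a[slow]=1 write a[1]=2 → slow++,fast++
(s=1,f=3) a[fast]=2=a[slow] dup → fast++
(s=1,f=4) a[fast]=3≠a[slow]=2 write a[2]=3 → slow++,fast++
(s=2,f=5) a[fast]=3=a[slow] dup → fast++
(s=2,f=6) a[fast]=3=a[slow] dup → fast++
(s=2,f=7) a[fast]=7≠a[slow]=3 write a[3]=7 → slow++,fast++
(s=3,f=8) a[fast]=9≠a[slow]=7 write a[4]=9 → slow++,fast++
(s=4,f=9) a[fast]=9=a[slow] dup → fast++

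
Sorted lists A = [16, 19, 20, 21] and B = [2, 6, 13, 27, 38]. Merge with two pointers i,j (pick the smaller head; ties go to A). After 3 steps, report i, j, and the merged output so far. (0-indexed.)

i=0, j=3, merged so far=[2, 6, 13]

[i=0,j=0] A[i]=16>B[j]=2 take 2 → j++
[i=0,j=1] A[i]=16>B[j]=6 take 6 → j++
[i=0,j=2] A[i]=16>B[j]=13 take 13 → j++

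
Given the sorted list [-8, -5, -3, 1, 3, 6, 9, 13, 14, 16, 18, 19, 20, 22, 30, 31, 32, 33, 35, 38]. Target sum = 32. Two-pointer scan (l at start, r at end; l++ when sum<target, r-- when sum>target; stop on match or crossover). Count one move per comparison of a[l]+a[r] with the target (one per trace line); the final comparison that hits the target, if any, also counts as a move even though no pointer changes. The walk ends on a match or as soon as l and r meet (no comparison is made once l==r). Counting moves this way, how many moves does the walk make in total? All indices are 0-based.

4 moves

[0,19] -8+38=30 <32 → l++
[1,19] -5+38=33 >32 → r--
[1,18] -5+35=30 <32 → l++
[2,18] -3+35=32 → found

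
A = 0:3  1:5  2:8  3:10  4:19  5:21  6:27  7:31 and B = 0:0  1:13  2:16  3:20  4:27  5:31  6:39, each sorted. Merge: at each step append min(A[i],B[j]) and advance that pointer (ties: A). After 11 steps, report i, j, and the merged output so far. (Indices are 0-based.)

i=7, j=4, merged so far=[0, 3, 5, 8, 10, 13, 16, 19, 20, 21, 27]

i=0 j=0: A[i]=3>B[j]=0 take 0, j++
i=0 j=1: A[i]=3<=B[j]=13 take 3, i++
i=1 j=1: A[i]=5<=B[j]=13 take 5, i++
i=2 j=1: A[i]=8<=B[j]=13 take 8, i++
i=3 j=1: A[i]=10<=B[j]=13 take 10, i++
i=4 j=1: A[i]=19>B[j]=13 take 13, j++
i=4 j=2: A[i]=19>B[j]=16 take 16, j++
i=4 j=3: A[i]=19<=B[j]=20 take 19, i++
i=5 j=3: A[i]=21>B[j]=20 take 20, j++
i=5 j=4: A[i]=21<=B[j]=27 take 21, i++
i=6 j=4: A[i]=27<=B[j]=27 take 27, i++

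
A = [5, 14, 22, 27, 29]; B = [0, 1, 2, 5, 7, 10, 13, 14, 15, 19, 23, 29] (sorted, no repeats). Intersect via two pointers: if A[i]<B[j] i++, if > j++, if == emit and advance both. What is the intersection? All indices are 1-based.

intersection = [5, 14, 29]

[i=1,j=1] 5>0 → j++
[i=1,j=2] 5>1 → j++
[i=1,j=3] 5>2 → j++
[i=1,j=4] 5==5 emit → i++,j++
[i=2,j=5] 14>7 → j++
[i=2,j=6] 14>10 → j++
[i=2,j=7] 14>13 → j++
[i=2,j=8] 14==14 emit → i++,j++
[i=3,j=9] 22>15 → j++
[i=3,j=10] 22>19 → j++
[i=3,j=11] 22<23 → i++
[i=4,j=11] 27>23 → j++
[i=4,j=12] 27<29 → i++
[i=5,j=12] 29==29 emit → i++,j++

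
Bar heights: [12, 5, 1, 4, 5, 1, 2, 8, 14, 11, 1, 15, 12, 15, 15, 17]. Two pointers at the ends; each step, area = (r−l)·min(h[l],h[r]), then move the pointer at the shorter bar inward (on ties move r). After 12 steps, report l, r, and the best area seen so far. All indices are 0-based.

l=12, r=15, best area=180

[0,15] min(12,17)*15=180 best=180 * → l++
[1,15] min(5,17)*14=70 best=180 → l++
[2,15] min(1,17)*13=13 best=180 → l++
[3,15] min(4,17)*12=48 best=180 → l++
[4,15] min(5,17)*11=55 best=180 → l++
[5,15] min(1,17)*10=10 best=180 → l++
[6,15] min(2,17)*9=18 best=180 → l++
[7,15] min(8,17)*8=64 best=180 → l++
[8,15] min(14,17)*7=98 best=180 → l++
[9,15] min(11,17)*6=66 best=180 → l++
[10,15] min(1,17)*5=5 best=180 → l++
[11,15] min(15,17)*4=60 best=180 → l++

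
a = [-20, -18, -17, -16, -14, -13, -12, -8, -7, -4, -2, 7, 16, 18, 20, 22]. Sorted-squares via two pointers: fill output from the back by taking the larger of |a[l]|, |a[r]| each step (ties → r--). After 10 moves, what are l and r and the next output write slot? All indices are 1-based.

l=7, r=12, next write slot=6

l=1 r=16: |-20|<=|22| out[16]=484, r--
l=1 r=15: |-20|<=|20| out[15]=400, r--
l=1 r=14: |-20|>|18| out[14]=400, l++
l=2 r=14: |-18|<=|18| out[13]=324, r--
l=2 r=13: |-18|>|16| out[12]=324, l++
l=3 r=13: |-17|>|16| out[11]=289, l++
l=4 r=13: |-16|<=|16| out[10]=256, r--
l=4 r=12: |-16|>|7| out[9]=256, l++
l=5 r=12: |-14|>|7| out[8]=196, l++
l=6 r=12: |-13|>|7| out[7]=169, l++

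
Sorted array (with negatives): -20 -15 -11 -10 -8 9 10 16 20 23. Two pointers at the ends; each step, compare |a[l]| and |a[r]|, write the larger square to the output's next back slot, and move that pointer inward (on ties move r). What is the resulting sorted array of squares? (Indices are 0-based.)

[64, 81, 100, 100, 121, 225, 256, 400, 400, 529]

[0,9] |-20|<=|23| out[9]=529 → r--
[0,8] |-20|<=|20| out[8]=400 → r--
[0,7] |-20|>|16| out[7]=400 → l++
[1,7] |-15|<=|16| out[6]=256 → r--
[1,6] |-15|>|10| out[5]=225 → l++
[2,6] |-11|>|10| out[4]=121 → l++
[3,6] |-10|<=|10| out[3]=100 → r--
[3,5] |-10|>|9| out[2]=100 → l++
[4,5] |-8|<=|9| out[1]=81 → r--
[4,4] |-8|<=|-8| out[0]=64 → r--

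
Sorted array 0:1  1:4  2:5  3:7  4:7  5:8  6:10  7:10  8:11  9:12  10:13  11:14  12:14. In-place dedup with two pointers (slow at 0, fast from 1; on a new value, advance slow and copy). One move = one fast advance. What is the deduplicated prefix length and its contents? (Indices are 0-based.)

length 10; prefix = [1, 4, 5, 7, 8, 10, 11, 12, 13, 14]

(s=0,f=1) a[fast]=4≠a[slow]=1 write a[1]=4 → slow++,fast++
(s=1,f=2) a[fast]=5≠a[slow]=4 write a[2]=5 → slow++,fast++
(s=2,f=3) a[fast]=7≠a[slow]=5 write a[3]=7 → slow++,fast++
(s=3,f=4) a[fast]=7=a[slow] dup → fast++
(s=3,f=5) a[fast]=8≠a[slow]=7 write a[4]=8 → slow++,fast++
(s=4,f=6) a[fast]=10≠a[slow]=8 write a[5]=10 → slow++,fast++
(s=5,f=7) a[fast]=10=a[slow] dup → fast++
(s=5,f=8) a[fast]=11≠a[slow]=10 write a[6]=11 → slow++,fast++
(s=6,f=9) a[fast]=12≠a[slow]=11 write a[7]=12 → slow++,fast++
(s=7,f=10) a[fast]=13≠a[slow]=12 write a[8]=13 → slow++,fast++
(s=8,f=11) a[fast]=14≠a[slow]=13 write a[9]=14 → slow++,fast++
(s=9,f=12) a[fast]=14=a[slow] dup → fast++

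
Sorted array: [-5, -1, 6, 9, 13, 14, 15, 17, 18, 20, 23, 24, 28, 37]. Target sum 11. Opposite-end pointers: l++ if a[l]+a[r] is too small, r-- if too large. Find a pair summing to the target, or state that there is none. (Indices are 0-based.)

no pair

[0,13] -5+37=32 >11 → r--
[0,12] -5+28=23 >11 → r--
[0,11] -5+24=19 >11 → r--
[0,10] -5+23=18 >11 → r--
[0,9] -5+20=15 >11 → r--
[0,8] -5+18=13 >11 → r--
[0,7] -5+17=12 >11 → r--
[0,6] -5+15=10 <11 → l++
[1,6] -1+15=14 >11 → r--
[1,5] -1+14=13 >11 → r--
[1,4] -1+13=12 >11 → r--
[1,3] -1+9=8 <11 → l++
[2,3] 6+9=15 >11 → r--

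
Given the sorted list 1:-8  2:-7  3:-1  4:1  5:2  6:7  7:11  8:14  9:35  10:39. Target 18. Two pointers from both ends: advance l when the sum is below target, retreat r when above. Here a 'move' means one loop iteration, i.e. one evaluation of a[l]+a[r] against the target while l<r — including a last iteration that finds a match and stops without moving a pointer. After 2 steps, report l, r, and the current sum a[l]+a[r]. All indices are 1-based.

l=1, r=8, sum=6

[1,10] -8+39=31 >18 → r--
[1,9] -8+35=27 >18 → r--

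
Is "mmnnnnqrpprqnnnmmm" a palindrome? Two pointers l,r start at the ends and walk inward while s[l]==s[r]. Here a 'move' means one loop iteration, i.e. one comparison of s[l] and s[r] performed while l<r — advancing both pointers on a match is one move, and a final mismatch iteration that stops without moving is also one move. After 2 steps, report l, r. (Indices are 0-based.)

l=2, r=15

l=0 r=17: 'm'=='m', l++,r--
l=1 r=16: 'm'=='m', l++,r--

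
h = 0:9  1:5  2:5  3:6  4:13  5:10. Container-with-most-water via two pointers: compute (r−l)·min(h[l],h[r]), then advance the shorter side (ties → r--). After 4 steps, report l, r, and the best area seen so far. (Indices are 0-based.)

l=0 r=5: min(9,10)*5=45 best=45 *, l++
l=1 r=5: min(5,10)*4=20 best=45, l++
l=2 r=5: min(5,10)*3=15 best=45, l++
l=3 r=5: min(6,10)*2=12 best=45, l++

l=4, r=5, best area=45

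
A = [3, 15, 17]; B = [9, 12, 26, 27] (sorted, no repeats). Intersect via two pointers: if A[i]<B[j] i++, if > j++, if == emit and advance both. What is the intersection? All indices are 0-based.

i=0 j=0: 3<9, i++
i=1 j=0: 15>9, j++
i=1 j=1: 15>12, j++
i=1 j=2: 15<26, i++
i=2 j=2: 17<26, i++

intersection = []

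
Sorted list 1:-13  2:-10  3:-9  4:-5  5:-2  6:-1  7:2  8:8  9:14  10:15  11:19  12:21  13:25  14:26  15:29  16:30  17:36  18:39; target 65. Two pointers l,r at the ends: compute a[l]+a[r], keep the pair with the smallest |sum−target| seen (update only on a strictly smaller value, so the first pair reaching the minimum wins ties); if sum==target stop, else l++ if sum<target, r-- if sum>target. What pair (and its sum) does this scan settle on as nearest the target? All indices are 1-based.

pair (26, 39) with sum 65 (|Δ|=0)

l=1 r=18: -13+39=26 d=39 *, l++
l=2 r=18: -10+39=29 d=36 *, l++
l=3 r=18: -9+39=30 d=35 *, l++
l=4 r=18: -5+39=34 d=31 *, l++
l=5 r=18: -2+39=37 d=28 *, l++
l=6 r=18: -1+39=38 d=27 *, l++
l=7 r=18: 2+39=41 d=24 *, l++
l=8 r=18: 8+39=47 d=18 *, l++
l=9 r=18: 14+39=53 d=12 *, l++
l=10 r=18: 15+39=54 d=11 *, l++
l=11 r=18: 19+39=58 d=7 *, l++
l=12 r=18: 21+39=60 d=5 *, l++
l=13 r=18: 25+39=64 d=1 *, l++
l=14 r=18: 26+39=65 d=0 *, stop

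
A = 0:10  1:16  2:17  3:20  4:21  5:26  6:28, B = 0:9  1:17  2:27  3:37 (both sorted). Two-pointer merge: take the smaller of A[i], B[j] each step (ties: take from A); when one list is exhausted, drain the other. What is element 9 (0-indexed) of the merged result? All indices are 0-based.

merged[9] = 28

i=0 j=0: A[i]=10>B[j]=9 take 9, j++
i=0 j=1: A[i]=10<=B[j]=17 take 10, i++
i=1 j=1: A[i]=16<=B[j]=17 take 16, i++
i=2 j=1: A[i]=17<=B[j]=17 take 17, i++
i=3 j=1: A[i]=20>B[j]=17 take 17, j++
i=3 j=2: A[i]=20<=B[j]=27 take 20, i++
i=4 j=2: A[i]=21<=B[j]=27 take 21, i++
i=5 j=2: A[i]=26<=B[j]=27 take 26, i++
i=6 j=2: A[i]=28>B[j]=27 take 27, j++
i=6 j=3: A[i]=28<=B[j]=37 take 28, i++
i=7 j=3: A done, take B[j]=37, j++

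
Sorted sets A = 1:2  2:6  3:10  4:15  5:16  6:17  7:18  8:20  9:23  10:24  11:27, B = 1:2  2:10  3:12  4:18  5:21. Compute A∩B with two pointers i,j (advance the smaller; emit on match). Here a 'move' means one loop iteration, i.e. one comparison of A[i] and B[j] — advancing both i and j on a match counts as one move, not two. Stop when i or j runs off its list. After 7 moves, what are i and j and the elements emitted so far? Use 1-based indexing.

i=1 j=1: 2==2 emit, i++,j++
i=2 j=2: 6<10, i++
i=3 j=2: 10==10 emit, i++,j++
i=4 j=3: 15>12, j++
i=4 j=4: 15<18, i++
i=5 j=4: 16<18, i++
i=6 j=4: 17<18, i++

i=7, j=4, emitted=[2, 10]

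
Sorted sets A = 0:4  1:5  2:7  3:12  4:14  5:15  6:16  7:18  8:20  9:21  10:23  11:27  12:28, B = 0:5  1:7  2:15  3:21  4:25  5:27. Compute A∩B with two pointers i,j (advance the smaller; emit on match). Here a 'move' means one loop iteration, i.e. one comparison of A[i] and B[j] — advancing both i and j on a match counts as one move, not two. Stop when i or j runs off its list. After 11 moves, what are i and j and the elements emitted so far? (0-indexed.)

i=11, j=4, emitted=[5, 7, 15, 21]

i=0 j=0: 4<5, i++
i=1 j=0: 5==5 emit, i++,j++
i=2 j=1: 7==7 emit, i++,j++
i=3 j=2: 12<15, i++
i=4 j=2: 14<15, i++
i=5 j=2: 15==15 emit, i++,j++
i=6 j=3: 16<21, i++
i=7 j=3: 18<21, i++
i=8 j=3: 20<21, i++
i=9 j=3: 21==21 emit, i++,j++
i=10 j=4: 23<25, i++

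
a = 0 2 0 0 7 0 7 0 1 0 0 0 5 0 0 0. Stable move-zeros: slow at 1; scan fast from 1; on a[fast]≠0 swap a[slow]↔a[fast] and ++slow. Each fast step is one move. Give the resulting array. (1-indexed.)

[2, 7, 7, 1, 5, 0, 0, 0, 0, 0, 0, 0, 0, 0, 0, 0]

(s=1,f=1) a[fast]=0 → fast++
(s=1,f=2) a[fast]=2≠0 swap→a[1]=2 → slow++,fast++
(s=2,f=3) a[fast]=0 → fast++
(s=2,f=4) a[fast]=0 → fast++
(s=2,f=5) a[fast]=7≠0 swap→a[2]=7 → slow++,fast++
(s=3,f=6) a[fast]=0 → fast++
(s=3,f=7) a[fast]=7≠0 swap→a[3]=7 → slow++,fast++
(s=4,f=8) a[fast]=0 → fast++
(s=4,f=9) a[fast]=1≠0 swap→a[4]=1 → slow++,fast++
(s=5,f=10) a[fast]=0 → fast++
(s=5,f=11) a[fast]=0 → fast++
(s=5,f=12) a[fast]=0 → fast++
(s=5,f=13) a[fast]=5≠0 swap→a[5]=5 → slow++,fast++
(s=6,f=14) a[fast]=0 → fast++
(s=6,f=15) a[fast]=0 → fast++
(s=6,f=16) a[fast]=0 → fast++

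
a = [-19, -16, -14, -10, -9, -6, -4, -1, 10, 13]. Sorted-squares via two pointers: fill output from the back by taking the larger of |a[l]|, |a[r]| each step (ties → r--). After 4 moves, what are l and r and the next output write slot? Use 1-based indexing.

l=4, r=9, next write slot=6

l=1 r=10: |-19|>|13| out[10]=361, l++
l=2 r=10: |-16|>|13| out[9]=256, l++
l=3 r=10: |-14|>|13| out[8]=196, l++
l=4 r=10: |-10|<=|13| out[7]=169, r--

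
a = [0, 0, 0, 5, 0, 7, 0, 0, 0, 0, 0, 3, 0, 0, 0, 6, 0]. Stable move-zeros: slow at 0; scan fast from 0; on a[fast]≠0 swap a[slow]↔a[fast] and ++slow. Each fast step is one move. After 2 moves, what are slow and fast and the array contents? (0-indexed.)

slow=0, fast=2, a=[0, 0, 0, 5, 0, 7, 0, 0, 0, 0, 0, 3, 0, 0, 0, 6, 0]

(s=0,f=0) a[fast]=0 → fast++
(s=0,f=1) a[fast]=0 → fast++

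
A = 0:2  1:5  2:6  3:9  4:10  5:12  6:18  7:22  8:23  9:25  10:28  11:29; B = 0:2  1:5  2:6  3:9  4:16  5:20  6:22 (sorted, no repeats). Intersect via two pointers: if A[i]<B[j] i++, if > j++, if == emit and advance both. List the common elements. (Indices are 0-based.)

i=0 j=0: 2==2 emit, i++,j++
i=1 j=1: 5==5 emit, i++,j++
i=2 j=2: 6==6 emit, i++,j++
i=3 j=3: 9==9 emit, i++,j++
i=4 j=4: 10<16, i++
i=5 j=4: 12<16, i++
i=6 j=4: 18>16, j++
i=6 j=5: 18<20, i++
i=7 j=5: 22>20, j++
i=7 j=6: 22==22 emit, i++,j++

intersection = [2, 5, 6, 9, 22]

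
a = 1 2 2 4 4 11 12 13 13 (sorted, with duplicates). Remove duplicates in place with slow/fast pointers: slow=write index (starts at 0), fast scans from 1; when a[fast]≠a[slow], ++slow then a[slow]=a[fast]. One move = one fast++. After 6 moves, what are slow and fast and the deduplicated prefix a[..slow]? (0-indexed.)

slow=0 fast=1: a[fast]=2≠a[slow]=1 write a[1]=2, slow++,fast++
slow=1 fast=2: a[fast]=2=a[slow] dup, fast++
slow=1 fast=3: a[fast]=4≠a[slow]=2 write a[2]=4, slow++,fast++
slow=2 fast=4: a[fast]=4=a[slow] dup, fast++
slow=2 fast=5: a[fast]=11≠a[slow]=4 write a[3]=11, slow++,fast++
slow=3 fast=6: a[fast]=12≠a[slow]=11 write a[4]=12, slow++,fast++

slow=4, fast=7, prefix=[1, 2, 4, 11, 12]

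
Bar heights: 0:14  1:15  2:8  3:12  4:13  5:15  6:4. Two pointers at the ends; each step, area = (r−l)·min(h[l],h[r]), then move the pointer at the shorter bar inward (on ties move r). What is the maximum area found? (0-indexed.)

[0,6] min(14,4)*6=24 best=24 * → r--
[0,5] min(14,15)*5=70 best=70 * → l++
[1,5] min(15,15)*4=60 best=70 → r--
[1,4] min(15,13)*3=39 best=70 → r--
[1,3] min(15,12)*2=24 best=70 → r--
[1,2] min(15,8)*1=8 best=70 → r--

max area = 70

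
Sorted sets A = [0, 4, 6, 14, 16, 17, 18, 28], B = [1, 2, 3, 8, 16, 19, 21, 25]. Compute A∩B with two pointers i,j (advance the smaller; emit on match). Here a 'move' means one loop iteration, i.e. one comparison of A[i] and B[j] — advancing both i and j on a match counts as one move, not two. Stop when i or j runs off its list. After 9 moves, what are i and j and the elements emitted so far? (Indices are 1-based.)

i=6, j=6, emitted=[16]

[i=1,j=1] 0<1 → i++
[i=2,j=1] 4>1 → j++
[i=2,j=2] 4>2 → j++
[i=2,j=3] 4>3 → j++
[i=2,j=4] 4<8 → i++
[i=3,j=4] 6<8 → i++
[i=4,j=4] 14>8 → j++
[i=4,j=5] 14<16 → i++
[i=5,j=5] 16==16 emit → i++,j++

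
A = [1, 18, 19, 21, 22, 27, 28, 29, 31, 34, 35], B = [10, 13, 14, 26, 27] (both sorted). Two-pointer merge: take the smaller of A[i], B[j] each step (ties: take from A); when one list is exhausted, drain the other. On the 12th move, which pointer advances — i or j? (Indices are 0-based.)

i=0 j=0: A[i]=1<=B[j]=10 take 1, i++
i=1 j=0: A[i]=18>B[j]=10 take 10, j++
i=1 j=1: A[i]=18>B[j]=13 take 13, j++
i=1 j=2: A[i]=18>B[j]=14 take 14, j++
i=1 j=3: A[i]=18<=B[j]=26 take 18, i++
i=2 j=3: A[i]=19<=B[j]=26 take 19, i++
i=3 j=3: A[i]=21<=B[j]=26 take 21, i++
i=4 j=3: A[i]=22<=B[j]=26 take 22, i++
i=5 j=3: A[i]=27>B[j]=26 take 26, j++
i=5 j=4: A[i]=27<=B[j]=27 take 27, i++
i=6 j=4: A[i]=28>B[j]=27 take 27, j++
i=6 j=5: B done, take A[i]=28, i++

i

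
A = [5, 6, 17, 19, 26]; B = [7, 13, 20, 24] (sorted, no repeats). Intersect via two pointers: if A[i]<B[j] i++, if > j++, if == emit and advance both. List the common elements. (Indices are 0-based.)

i=0 j=0: 5<7, i++
i=1 j=0: 6<7, i++
i=2 j=0: 17>7, j++
i=2 j=1: 17>13, j++
i=2 j=2: 17<20, i++
i=3 j=2: 19<20, i++
i=4 j=2: 26>20, j++
i=4 j=3: 26>24, j++

intersection = []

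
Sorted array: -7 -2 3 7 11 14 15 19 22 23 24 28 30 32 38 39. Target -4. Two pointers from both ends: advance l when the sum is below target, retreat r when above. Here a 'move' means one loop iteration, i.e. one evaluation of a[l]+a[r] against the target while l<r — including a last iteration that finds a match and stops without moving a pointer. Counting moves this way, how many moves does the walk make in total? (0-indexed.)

14 moves

[0,15] -7+39=32 >-4 → r--
[0,14] -7+38=31 >-4 → r--
[0,13] -7+32=25 >-4 → r--
[0,12] -7+30=23 >-4 → r--
[0,11] -7+28=21 >-4 → r--
[0,10] -7+24=17 >-4 → r--
[0,9] -7+23=16 >-4 → r--
[0,8] -7+22=15 >-4 → r--
[0,7] -7+19=12 >-4 → r--
[0,6] -7+15=8 >-4 → r--
[0,5] -7+14=7 >-4 → r--
[0,4] -7+11=4 >-4 → r--
[0,3] -7+7=0 >-4 → r--
[0,2] -7+3=-4 → found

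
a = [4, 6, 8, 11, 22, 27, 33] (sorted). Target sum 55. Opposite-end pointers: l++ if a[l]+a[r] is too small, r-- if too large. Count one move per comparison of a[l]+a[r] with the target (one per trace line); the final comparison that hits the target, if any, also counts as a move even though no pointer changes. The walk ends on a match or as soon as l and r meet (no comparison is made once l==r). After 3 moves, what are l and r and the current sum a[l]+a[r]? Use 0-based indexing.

[0,6] 4+33=37 <55 → l++
[1,6] 6+33=39 <55 → l++
[2,6] 8+33=41 <55 → l++

l=3, r=6, sum=44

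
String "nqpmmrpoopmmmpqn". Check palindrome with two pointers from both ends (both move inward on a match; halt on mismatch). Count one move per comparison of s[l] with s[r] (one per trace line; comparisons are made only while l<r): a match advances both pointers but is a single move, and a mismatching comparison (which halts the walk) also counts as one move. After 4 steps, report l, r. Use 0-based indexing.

l=0 r=15: 'n'=='n', l++,r--
l=1 r=14: 'q'=='q', l++,r--
l=2 r=13: 'p'=='p', l++,r--
l=3 r=12: 'm'=='m', l++,r--

l=4, r=11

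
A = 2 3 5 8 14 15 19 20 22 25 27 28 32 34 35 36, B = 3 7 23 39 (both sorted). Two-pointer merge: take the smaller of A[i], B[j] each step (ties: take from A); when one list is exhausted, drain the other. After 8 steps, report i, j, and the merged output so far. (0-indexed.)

i=6, j=2, merged so far=[2, 3, 3, 5, 7, 8, 14, 15]

i=0 j=0: A[i]=2<=B[j]=3 take 2, i++
i=1 j=0: A[i]=3<=B[j]=3 take 3, i++
i=2 j=0: A[i]=5>B[j]=3 take 3, j++
i=2 j=1: A[i]=5<=B[j]=7 take 5, i++
i=3 j=1: A[i]=8>B[j]=7 take 7, j++
i=3 j=2: A[i]=8<=B[j]=23 take 8, i++
i=4 j=2: A[i]=14<=B[j]=23 take 14, i++
i=5 j=2: A[i]=15<=B[j]=23 take 15, i++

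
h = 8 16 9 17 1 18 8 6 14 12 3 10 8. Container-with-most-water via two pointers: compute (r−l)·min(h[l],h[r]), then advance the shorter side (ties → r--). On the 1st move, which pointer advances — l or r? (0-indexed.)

l=0 r=12: min(8,8)*12=96 best=96 *, r--

r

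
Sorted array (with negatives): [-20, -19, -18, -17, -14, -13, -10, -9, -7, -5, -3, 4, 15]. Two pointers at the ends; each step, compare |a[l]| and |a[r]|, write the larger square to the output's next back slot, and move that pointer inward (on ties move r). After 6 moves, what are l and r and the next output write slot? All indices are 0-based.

l=0 r=12: |-20|>|15| out[12]=400, l++
l=1 r=12: |-19|>|15| out[11]=361, l++
l=2 r=12: |-18|>|15| out[10]=324, l++
l=3 r=12: |-17|>|15| out[9]=289, l++
l=4 r=12: |-14|<=|15| out[8]=225, r--
l=4 r=11: |-14|>|4| out[7]=196, l++

l=5, r=11, next write slot=6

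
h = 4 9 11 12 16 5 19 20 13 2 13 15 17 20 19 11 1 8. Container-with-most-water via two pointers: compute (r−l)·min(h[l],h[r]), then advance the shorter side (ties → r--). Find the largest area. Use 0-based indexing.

l=0 r=17: min(4,8)*17=68 best=68 *, l++
l=1 r=17: min(9,8)*16=128 best=128 *, r--
l=1 r=16: min(9,1)*15=15 best=128, r--
l=1 r=15: min(9,11)*14=126 best=128, l++
l=2 r=15: min(11,11)*13=143 best=143 *, r--
l=2 r=14: min(11,19)*12=132 best=143, l++
l=3 r=14: min(12,19)*11=132 best=143, l++
l=4 r=14: min(16,19)*10=160 best=160 *, l++
l=5 r=14: min(5,19)*9=45 best=160, l++
l=6 r=14: min(19,19)*8=152 best=160, r--
l=6 r=13: min(19,20)*7=133 best=160, l++
l=7 r=13: min(20,20)*6=120 best=160, r--
l=7 r=12: min(20,17)*5=85 best=160, r--
l=7 r=11: min(20,15)*4=60 best=160, r--
l=7 r=10: min(20,13)*3=39 best=160, r--
l=7 r=9: min(20,2)*2=4 best=160, r--
l=7 r=8: min(20,13)*1=13 best=160, r--

max area = 160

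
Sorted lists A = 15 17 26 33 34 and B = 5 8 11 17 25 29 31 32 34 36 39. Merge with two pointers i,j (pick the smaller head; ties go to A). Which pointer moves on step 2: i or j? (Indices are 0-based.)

i=0 j=0: A[i]=15>B[j]=5 take 5, j++
i=0 j=1: A[i]=15>B[j]=8 take 8, j++

j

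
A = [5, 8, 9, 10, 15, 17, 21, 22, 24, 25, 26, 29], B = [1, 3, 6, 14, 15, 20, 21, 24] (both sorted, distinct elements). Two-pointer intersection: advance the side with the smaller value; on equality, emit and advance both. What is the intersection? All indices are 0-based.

intersection = [15, 21, 24]

[i=0,j=0] 5>1 → j++
[i=0,j=1] 5>3 → j++
[i=0,j=2] 5<6 → i++
[i=1,j=2] 8>6 → j++
[i=1,j=3] 8<14 → i++
[i=2,j=3] 9<14 → i++
[i=3,j=3] 10<14 → i++
[i=4,j=3] 15>14 → j++
[i=4,j=4] 15==15 emit → i++,j++
[i=5,j=5] 17<20 → i++
[i=6,j=5] 21>20 → j++
[i=6,j=6] 21==21 emit → i++,j++
[i=7,j=7] 22<24 → i++
[i=8,j=7] 24==24 emit → i++,j++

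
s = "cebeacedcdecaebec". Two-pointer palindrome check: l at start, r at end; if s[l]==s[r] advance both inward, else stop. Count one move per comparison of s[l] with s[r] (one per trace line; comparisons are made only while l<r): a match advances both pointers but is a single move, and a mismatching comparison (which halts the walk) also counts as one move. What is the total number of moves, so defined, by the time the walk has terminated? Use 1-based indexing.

[1,17] 'c'=='c' → l++,r--
[2,16] 'e'=='e' → l++,r--
[3,15] 'b'=='b' → l++,r--
[4,14] 'e'=='e' → l++,r--
[5,13] 'a'=='a' → l++,r--
[6,12] 'c'=='c' → l++,r--
[7,11] 'e'=='e' → l++,r--
[8,10] 'd'=='d' → l++,r--

8 moves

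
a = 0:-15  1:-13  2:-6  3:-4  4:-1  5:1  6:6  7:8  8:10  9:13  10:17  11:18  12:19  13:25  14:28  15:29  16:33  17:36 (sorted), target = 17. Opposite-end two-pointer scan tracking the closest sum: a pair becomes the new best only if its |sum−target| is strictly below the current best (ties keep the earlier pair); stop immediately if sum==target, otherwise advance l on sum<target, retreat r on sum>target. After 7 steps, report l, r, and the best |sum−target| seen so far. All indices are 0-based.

l=0 r=17: -15+36=21 d=4 *, r--
l=0 r=16: -15+33=18 d=1 *, r--
l=0 r=15: -15+29=14 d=3, l++
l=1 r=15: -13+29=16 d=1, l++
l=2 r=15: -6+29=23 d=6, r--
l=2 r=14: -6+28=22 d=5, r--
l=2 r=13: -6+25=19 d=2, r--

l=2, r=12, best |Δ|=1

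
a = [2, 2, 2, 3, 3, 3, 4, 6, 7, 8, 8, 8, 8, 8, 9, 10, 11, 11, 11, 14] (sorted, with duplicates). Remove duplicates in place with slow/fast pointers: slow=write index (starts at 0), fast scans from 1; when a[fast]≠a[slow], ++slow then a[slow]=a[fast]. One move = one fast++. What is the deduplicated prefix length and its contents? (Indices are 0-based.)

slow=0 fast=1: a[fast]=2=a[slow] dup, fast++
slow=0 fast=2: a[fast]=2=a[slow] dup, fast++
slow=0 fast=3: a[fast]=3≠a[slow]=2 write a[1]=3, slow++,fast++
slow=1 fast=4: a[fast]=3=a[slow] dup, fast++
slow=1 fast=5: a[fast]=3=a[slow] dup, fast++
slow=1 fast=6: a[fast]=4≠a[slow]=3 write a[2]=4, slow++,fast++
slow=2 fast=7: a[fast]=6≠a[slow]=4 write a[3]=6, slow++,fast++
slow=3 fast=8: a[fast]=7≠a[slow]=6 write a[4]=7, slow++,fast++
slow=4 fast=9: a[fast]=8≠a[slow]=7 write a[5]=8, slow++,fast++
slow=5 fast=10: a[fast]=8=a[slow] dup, fast++
slow=5 fast=11: a[fast]=8=a[slow] dup, fast++
slow=5 fast=12: a[fast]=8=a[slow] dup, fast++
slow=5 fast=13: a[fast]=8=a[slow] dup, fast++
slow=5 fast=14: a[fast]=9≠a[slow]=8 write a[6]=9, slow++,fast++
slow=6 fast=15: a[fast]=10≠a[slow]=9 write a[7]=10, slow++,fast++
slow=7 fast=16: a[fast]=11≠a[slow]=10 write a[8]=11, slow++,fast++
slow=8 fast=17: a[fast]=11=a[slow] dup, fast++
slow=8 fast=18: a[fast]=11=a[slow] dup, fast++
slow=8 fast=19: a[fast]=14≠a[slow]=11 write a[9]=14, slow++,fast++

length 10; prefix = [2, 3, 4, 6, 7, 8, 9, 10, 11, 14]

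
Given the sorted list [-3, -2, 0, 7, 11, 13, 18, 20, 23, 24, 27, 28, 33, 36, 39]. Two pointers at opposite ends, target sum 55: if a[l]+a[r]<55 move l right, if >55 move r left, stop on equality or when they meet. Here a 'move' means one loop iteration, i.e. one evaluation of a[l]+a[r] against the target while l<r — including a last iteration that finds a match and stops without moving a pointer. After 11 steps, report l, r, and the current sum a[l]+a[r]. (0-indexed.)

l=0 r=14: -3+39=36 <55, l++
l=1 r=14: -2+39=37 <55, l++
l=2 r=14: 0+39=39 <55, l++
l=3 r=14: 7+39=46 <55, l++
l=4 r=14: 11+39=50 <55, l++
l=5 r=14: 13+39=52 <55, l++
l=6 r=14: 18+39=57 >55, r--
l=6 r=13: 18+36=54 <55, l++
l=7 r=13: 20+36=56 >55, r--
l=7 r=12: 20+33=53 <55, l++
l=8 r=12: 23+33=56 >55, r--

l=8, r=11, sum=51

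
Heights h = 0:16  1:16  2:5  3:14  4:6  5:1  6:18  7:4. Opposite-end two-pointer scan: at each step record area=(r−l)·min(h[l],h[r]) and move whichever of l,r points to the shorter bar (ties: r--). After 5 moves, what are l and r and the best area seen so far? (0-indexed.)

l=4, r=6, best area=96

l=0 r=7: min(16,4)*7=28 best=28 *, r--
l=0 r=6: min(16,18)*6=96 best=96 *, l++
l=1 r=6: min(16,18)*5=80 best=96, l++
l=2 r=6: min(5,18)*4=20 best=96, l++
l=3 r=6: min(14,18)*3=42 best=96, l++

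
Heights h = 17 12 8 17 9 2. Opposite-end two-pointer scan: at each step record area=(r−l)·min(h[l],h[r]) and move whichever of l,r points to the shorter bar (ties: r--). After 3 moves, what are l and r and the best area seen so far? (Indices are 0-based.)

l=0, r=2, best area=51

l=0 r=5: min(17,2)*5=10 best=10 *, r--
l=0 r=4: min(17,9)*4=36 best=36 *, r--
l=0 r=3: min(17,17)*3=51 best=51 *, r--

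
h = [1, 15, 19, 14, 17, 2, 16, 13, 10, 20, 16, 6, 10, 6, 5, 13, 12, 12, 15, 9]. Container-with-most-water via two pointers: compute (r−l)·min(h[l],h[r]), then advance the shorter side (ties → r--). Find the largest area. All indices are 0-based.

max area = 255

l=0 r=19: min(1,9)*19=19 best=19 *, l++
l=1 r=19: min(15,9)*18=162 best=162 *, r--
l=1 r=18: min(15,15)*17=255 best=255 *, r--
l=1 r=17: min(15,12)*16=192 best=255, r--
l=1 r=16: min(15,12)*15=180 best=255, r--
l=1 r=15: min(15,13)*14=182 best=255, r--
l=1 r=14: min(15,5)*13=65 best=255, r--
l=1 r=13: min(15,6)*12=72 best=255, r--
l=1 r=12: min(15,10)*11=110 best=255, r--
l=1 r=11: min(15,6)*10=60 best=255, r--
l=1 r=10: min(15,16)*9=135 best=255, l++
l=2 r=10: min(19,16)*8=128 best=255, r--
l=2 r=9: min(19,20)*7=133 best=255, l++
l=3 r=9: min(14,20)*6=84 best=255, l++
l=4 r=9: min(17,20)*5=85 best=255, l++
l=5 r=9: min(2,20)*4=8 best=255, l++
l=6 r=9: min(16,20)*3=48 best=255, l++
l=7 r=9: min(13,20)*2=26 best=255, l++
l=8 r=9: min(10,20)*1=10 best=255, l++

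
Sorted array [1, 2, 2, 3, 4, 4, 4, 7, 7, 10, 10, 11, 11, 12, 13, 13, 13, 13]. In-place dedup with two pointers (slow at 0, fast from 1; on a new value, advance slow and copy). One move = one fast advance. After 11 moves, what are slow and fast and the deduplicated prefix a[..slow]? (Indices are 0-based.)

(s=0,f=1) a[fast]=2≠a[slow]=1 write a[1]=2 → slow++,fast++
(s=1,f=2) a[fast]=2=a[slow] dup → fast++
(s=1,f=3) a[fast]=3≠a[slow]=2 write a[2]=3 → slow++,fast++
(s=2,f=4) a[fast]=4≠a[slow]=3 write a[3]=4 → slow++,fast++
(s=3,f=5) a[fast]=4=a[slow] dup → fast++
(s=3,f=6) a[fast]=4=a[slow] dup → fast++
(s=3,f=7) a[fast]=7≠a[slow]=4 write a[4]=7 → slow++,fast++
(s=4,f=8) a[fast]=7=a[slow] dup → fast++
(s=4,f=9) a[fast]=10≠a[slow]=7 write a[5]=10 → slow++,fast++
(s=5,f=10) a[fast]=10=a[slow] dup → fast++
(s=5,f=11) a[fast]=11≠a[slow]=10 write a[6]=11 → slow++,fast++

slow=6, fast=12, prefix=[1, 2, 3, 4, 7, 10, 11]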